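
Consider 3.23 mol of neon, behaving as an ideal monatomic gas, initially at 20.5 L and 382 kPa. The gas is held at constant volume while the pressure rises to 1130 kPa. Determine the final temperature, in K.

863 K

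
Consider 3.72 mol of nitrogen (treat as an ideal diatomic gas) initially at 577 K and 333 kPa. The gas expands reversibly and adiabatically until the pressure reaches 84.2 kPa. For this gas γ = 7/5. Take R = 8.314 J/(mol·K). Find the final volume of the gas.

V₁ = nRT₁/P₁ = 3.72×8.314×577/333 = 53.6 L.
Adiabatic: T₂/T₁ = (P₂/P₁)^((γ−1)/γ) ⇒ T₂ = 577×(0.253)^0.286 = 390 K; V₂ = 143 L.

143 L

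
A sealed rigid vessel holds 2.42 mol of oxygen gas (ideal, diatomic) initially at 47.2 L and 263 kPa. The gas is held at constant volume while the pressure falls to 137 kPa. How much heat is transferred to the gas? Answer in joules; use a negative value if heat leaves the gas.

-14900 J

T₁ = P₁V₁/(nR) = 263×47.2/(2.42×8.314) = 617 K.
Isochoric: V stays 47.2 L; P/T = const ⇒ T₂ = 321 K, P₂ = 137 kPa.
W = 0 (no volume change).
ΔU = nCvΔT = 2.42×20.8×(321−617) = -14900 J.
Q = ΔU = -14900 J.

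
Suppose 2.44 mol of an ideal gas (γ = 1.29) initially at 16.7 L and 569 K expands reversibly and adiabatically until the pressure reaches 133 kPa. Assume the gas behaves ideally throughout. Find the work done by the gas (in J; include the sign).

P₁ = nRT₁/V₁ = 2.44×8.314×569/16.7 = 691 kPa.
Adiabatic: T₂/T₁ = (P₂/P₁)^((γ−1)/γ) ⇒ T₂ = 569×(0.192)^0.225 = 393 K; V₂ = 59.9 L.
ΔU = nCvΔT = 2.44×28.7×(393−569) = -12300 J.
Q = 0 for an adiabatic process, so W = −ΔU = 12300 J.

12300 J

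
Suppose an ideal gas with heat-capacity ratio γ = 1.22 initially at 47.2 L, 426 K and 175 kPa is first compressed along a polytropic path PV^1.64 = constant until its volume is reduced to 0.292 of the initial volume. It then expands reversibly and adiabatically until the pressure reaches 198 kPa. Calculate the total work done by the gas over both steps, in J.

8430 J

n = P₁V₁/(RT₁) = 175×47.2/(8.314×426) = 2.33 mol.
Step 1 — Polytropic n=1.64: T₂ = T₁(V₁/V₂)^(n−1) = 426×(3.42)^0.64 = 937 K; P₂ = P₁(V₁/V₂)^n = 1320 kPa.
W = (P₁V₁−P₂V₂)/(n−1) = (175×47.2−1320×13.8)/0.64 = -15500 J.
ΔU = nCvΔT = 2.33×37.8×(937−426) = 45000 J.
Q = ΔU + W = 29500 J.
State after step 1: P = 1320 kPa, V = 13.8 L, T = 937 K.
Step 2 — Adiabatic: T₂/T₁ = (P₂/P₁)^((γ−1)/γ) ⇒ T₂ = 937×(0.150)^0.180 = 665 K; V₂ = 65.2 L.
ΔU = nCvΔT = 2.33×37.8×(665−937) = -23900 J.
Q = 0 for an adiabatic process, so W = −ΔU = 23900 J.
Net over both steps: W = 8430 J, Q = 29500 J, ΔU = 21100 J.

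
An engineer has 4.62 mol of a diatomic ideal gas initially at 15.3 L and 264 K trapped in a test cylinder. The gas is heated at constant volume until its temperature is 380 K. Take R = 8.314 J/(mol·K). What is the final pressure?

P₁ = nRT₁/V₁ = 4.62×8.314×264/15.3 = 663 kPa.
Isochoric: V stays 15.3 L; P/T = const ⇒ T₂ = 380 K, P₂ = 954 kPa.

954 kPa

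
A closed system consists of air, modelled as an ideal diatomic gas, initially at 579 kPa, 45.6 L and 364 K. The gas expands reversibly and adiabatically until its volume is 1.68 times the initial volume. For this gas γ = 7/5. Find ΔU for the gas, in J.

n = P₁V₁/(RT₁) = 579×45.6/(8.314×364) = 8.72 mol.
Adiabatic: TV^(γ−1) = const ⇒ T₂ = 364×(0.595)^0.400 = 296 K; PV^γ = const ⇒ P₂ = 280 kPa.
For an ideal gas ΔU = nCvΔT with Cv = (5/2)R = 20.8 J/(mol·K).
ΔU = 8.72×20.8×(296−364) = -12400 J.

-12400 J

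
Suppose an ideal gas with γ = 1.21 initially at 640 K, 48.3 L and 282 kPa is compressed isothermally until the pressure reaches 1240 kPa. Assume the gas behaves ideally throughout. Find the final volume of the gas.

11.0 L

Isothermal: T stays 640 K; PV = const ⇒ V₂ = 11.0 L, P₂ = 1240 kPa.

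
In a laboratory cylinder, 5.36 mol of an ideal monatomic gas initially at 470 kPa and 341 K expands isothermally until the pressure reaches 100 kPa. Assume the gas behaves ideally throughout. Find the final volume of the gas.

V₁ = nRT₁/P₁ = 5.36×8.314×341/470 = 32.3 L.
Isothermal: T stays 341 K; PV = const ⇒ V₂ = 152 L, P₂ = 100 kPa.

152 L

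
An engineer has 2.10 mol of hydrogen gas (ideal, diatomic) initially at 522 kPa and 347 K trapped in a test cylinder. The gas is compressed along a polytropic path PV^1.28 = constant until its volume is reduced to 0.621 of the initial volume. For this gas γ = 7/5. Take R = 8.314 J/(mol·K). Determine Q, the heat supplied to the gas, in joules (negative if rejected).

-926 J

V₁ = nRT₁/P₁ = 2.10×8.314×347/522 = 11.6 L.
Polytropic n=1.28: T₂ = T₁(V₁/V₂)^(n−1) = 347×(1.61)^0.28 = 397 K; P₂ = P₁(V₁/V₂)^n = 961 kPa.
W = (P₁V₁−P₂V₂)/(n−1) = (522×11.6−961×7.21)/0.28 = -3090 J.
ΔU = nCvΔT = 2.10×20.8×(397−347) = 2160 J.
Q = ΔU + W = -926 J.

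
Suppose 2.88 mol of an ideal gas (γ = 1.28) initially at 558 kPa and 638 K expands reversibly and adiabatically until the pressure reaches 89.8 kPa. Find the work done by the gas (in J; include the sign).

18000 J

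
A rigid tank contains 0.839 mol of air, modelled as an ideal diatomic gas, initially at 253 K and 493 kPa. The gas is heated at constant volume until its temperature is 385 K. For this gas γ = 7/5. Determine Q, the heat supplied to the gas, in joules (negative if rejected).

V₁ = nRT₁/P₁ = 0.839×8.314×253/493 = 3.58 L.
Isochoric: V stays 3.58 L; P/T = const ⇒ T₂ = 385 K, P₂ = 750 kPa.
W = 0 (no volume change).
ΔU = nCvΔT = 0.839×20.8×(385−253) = 2300 J.
Q = ΔU = 2300 J.

2300 J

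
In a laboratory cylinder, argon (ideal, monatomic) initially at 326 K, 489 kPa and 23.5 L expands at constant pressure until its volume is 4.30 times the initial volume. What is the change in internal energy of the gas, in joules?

n = P₁V₁/(RT₁) = 489×23.5/(8.314×326) = 4.24 mol.
Isobaric: P stays 489 kPa; V/T = const ⇒ T₂ = 1400 K, V₂ = 101 L.
For an ideal gas ΔU = nCvΔT with Cv = (3/2)R = 12.5 J/(mol·K).
ΔU = 4.24×12.5×(1400−326) = 56900 J.

56900 J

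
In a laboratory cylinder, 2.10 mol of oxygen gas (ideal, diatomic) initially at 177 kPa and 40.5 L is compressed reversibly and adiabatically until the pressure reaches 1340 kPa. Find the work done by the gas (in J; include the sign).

T₁ = P₁V₁/(nR) = 177×40.5/(2.10×8.314) = 411 K.
Adiabatic: T₂/T₁ = (P₂/P₁)^((γ−1)/γ) ⇒ T₂ = 411×(7.57)^0.286 = 732 K; V₂ = 9.54 L.
ΔU = nCvΔT = 2.10×20.8×(732−411) = 14000 J.
Q = 0 for an adiabatic process, so W = −ΔU = -14000 J.

-14000 J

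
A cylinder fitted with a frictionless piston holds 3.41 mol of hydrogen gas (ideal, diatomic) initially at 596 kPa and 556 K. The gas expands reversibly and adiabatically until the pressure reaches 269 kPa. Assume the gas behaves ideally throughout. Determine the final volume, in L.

V₁ = nRT₁/P₁ = 3.41×8.314×556/596 = 26.4 L.
Adiabatic: T₂/T₁ = (P₂/P₁)^((γ−1)/γ) ⇒ T₂ = 556×(0.451)^0.286 = 443 K; V₂ = 46.7 L.

46.7 L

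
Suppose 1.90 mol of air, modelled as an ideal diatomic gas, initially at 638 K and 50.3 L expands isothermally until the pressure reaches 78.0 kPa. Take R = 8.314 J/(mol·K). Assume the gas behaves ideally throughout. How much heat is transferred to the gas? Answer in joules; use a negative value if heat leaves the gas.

9510 J

P₁ = nRT₁/V₁ = 1.90×8.314×638/50.3 = 200 kPa.
Isothermal: T stays 638 K; PV = const ⇒ V₂ = 129 L, P₂ = 78.0 kPa.
ΔU = 0 (ideal gas, T constant).
W = nRT ln(V₂/V₁) = 1.90×8.314×638×ln(2.57) = 9510 J.
Q = ΔU + W = 9510 J.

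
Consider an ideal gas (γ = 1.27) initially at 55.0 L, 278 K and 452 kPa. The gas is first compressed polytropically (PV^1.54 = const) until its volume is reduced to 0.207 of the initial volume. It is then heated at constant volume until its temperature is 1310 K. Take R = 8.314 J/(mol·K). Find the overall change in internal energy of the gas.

n = P₁V₁/(RT₁) = 452×55.0/(8.314×278) = 10.8 mol.
Step 1 — Polytropic n=1.54: T₂ = T₁(V₁/V₂)^(n−1) = 278×(4.83)^0.54 = 651 K; P₂ = P₁(V₁/V₂)^n = 5110 kPa.
W = (P₁V₁−P₂V₂)/(n−1) = (452×55.0−5110×11.4)/0.54 = -61700 J.
ΔU = nCvΔT = 10.8×30.8×(651−278) = 123000 J.
Q = ΔU + W = 61700 J.
State after step 1: P = 5110 kPa, V = 11.4 L, T = 651 K.
Step 2 — Isochoric: V stays 11.4 L; P/T = const ⇒ T₂ = 1310 K, P₂ = 10300 kPa.
W = 0 (no volume change).
ΔU = nCvΔT = 10.8×30.8×(1310−651) = 218000 J.
Q = ΔU = 218000 J.
Net over both steps: W = -61700 J, Q = 280000 J, ΔU = 342000 J.

342000 J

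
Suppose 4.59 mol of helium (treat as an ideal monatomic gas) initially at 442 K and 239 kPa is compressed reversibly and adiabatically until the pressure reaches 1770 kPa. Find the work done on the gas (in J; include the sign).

31100 J

V₁ = nRT₁/P₁ = 4.59×8.314×442/239 = 70.6 L.
Adiabatic: T₂/T₁ = (P₂/P₁)^((γ−1)/γ) ⇒ T₂ = 442×(7.41)^0.400 = 985 K; V₂ = 21.2 L.
ΔU = nCvΔT = 4.59×12.5×(985−442) = 31100 J.
Q = 0 for an adiabatic process, so W = −ΔU = -31100 J.
Work done on the gas = −W_by = 31100 J.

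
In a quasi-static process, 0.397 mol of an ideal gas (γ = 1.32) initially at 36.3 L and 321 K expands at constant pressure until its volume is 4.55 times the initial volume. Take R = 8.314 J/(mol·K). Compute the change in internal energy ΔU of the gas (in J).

P₁ = nRT₁/V₁ = 0.397×8.314×321/36.3 = 29.2 kPa.
Isobaric: P stays 29.2 kPa; V/T = const ⇒ T₂ = 1460 K, V₂ = 165 L.
For an ideal gas ΔU = nCvΔT with Cv = R/(γ−1) = 26.0 J/(mol·K).
ΔU = 0.397×26.0×(1460−321) = 11800 J.

11800 J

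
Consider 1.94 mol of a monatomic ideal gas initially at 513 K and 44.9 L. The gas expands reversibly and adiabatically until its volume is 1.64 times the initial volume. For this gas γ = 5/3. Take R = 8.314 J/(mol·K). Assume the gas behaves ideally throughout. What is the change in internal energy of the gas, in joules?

P₁ = nRT₁/V₁ = 1.94×8.314×513/44.9 = 184 kPa.
Adiabatic: TV^(γ−1) = const ⇒ T₂ = 513×(0.610)^0.667 = 369 K; PV^γ = const ⇒ P₂ = 80.8 kPa.
For an ideal gas ΔU = nCvΔT with Cv = (3/2)R = 12.5 J/(mol·K).
ΔU = 1.94×12.5×(369−513) = -3490 J.

-3490 J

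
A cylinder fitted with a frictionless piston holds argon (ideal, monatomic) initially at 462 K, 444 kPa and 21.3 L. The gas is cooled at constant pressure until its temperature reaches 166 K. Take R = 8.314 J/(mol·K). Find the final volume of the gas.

Isobaric: P stays 444 kPa; V/T = const ⇒ T₂ = 166 K, V₂ = 7.65 L.

7.65 L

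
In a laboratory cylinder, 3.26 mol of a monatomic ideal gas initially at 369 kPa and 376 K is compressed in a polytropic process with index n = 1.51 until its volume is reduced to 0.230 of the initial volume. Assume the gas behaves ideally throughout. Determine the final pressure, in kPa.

V₁ = nRT₁/P₁ = 3.26×8.314×376/369 = 27.6 L.
Polytropic n=1.51: T₂ = T₁(V₁/V₂)^(n−1) = 376×(4.35)^0.51 = 796 K; P₂ = P₁(V₁/V₂)^n = 3390 kPa.

3390 kPa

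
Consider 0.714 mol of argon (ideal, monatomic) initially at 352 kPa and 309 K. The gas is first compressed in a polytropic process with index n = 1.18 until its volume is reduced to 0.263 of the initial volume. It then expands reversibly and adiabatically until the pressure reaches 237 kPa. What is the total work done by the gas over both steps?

-861 J

V₁ = nRT₁/P₁ = 0.714×8.314×309/352 = 5.21 L.
Step 1 — Polytropic n=1.18: T₂ = T₁(V₁/V₂)^(n−1) = 309×(3.80)^0.18 = 393 K; P₂ = P₁(V₁/V₂)^n = 1700 kPa.
W = (P₁V₁−P₂V₂)/(n−1) = (352×5.21−1700×1.37)/0.18 = -2770 J.
ΔU = nCvΔT = 0.714×12.5×(393−309) = 748 J.
Q = ΔU + W = -2020 J.
State after step 1: P = 1700 kPa, V = 1.37 L, T = 393 K.
Step 2 — Adiabatic: T₂/T₁ = (P₂/P₁)^((γ−1)/γ) ⇒ T₂ = 393×(0.139)^0.400 = 179 K; V₂ = 4.47 L.
ΔU = nCvΔT = 0.714×12.5×(179−393) = -1910 J.
Q = 0 for an adiabatic process, so W = −ΔU = 1910 J.
Net over both steps: W = -861 J, Q = -2020 J, ΔU = -1160 J.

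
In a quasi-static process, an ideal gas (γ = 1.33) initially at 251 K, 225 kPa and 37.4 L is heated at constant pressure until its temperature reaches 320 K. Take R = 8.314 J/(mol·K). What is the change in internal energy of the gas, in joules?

n = P₁V₁/(RT₁) = 225×37.4/(8.314×251) = 4.03 mol.
Isobaric: P stays 225 kPa; V/T = const ⇒ T₂ = 320 K, V₂ = 47.7 L.
For an ideal gas ΔU = nCvΔT with Cv = R/(γ−1) = 25.2 J/(mol·K).
ΔU = 4.03×25.2×(320−251) = 7010 J.

7010 J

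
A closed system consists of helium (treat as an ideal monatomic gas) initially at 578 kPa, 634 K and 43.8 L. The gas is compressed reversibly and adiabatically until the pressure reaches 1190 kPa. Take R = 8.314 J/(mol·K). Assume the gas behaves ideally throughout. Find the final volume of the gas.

Adiabatic: T₂/T₁ = (P₂/P₁)^((γ−1)/γ) ⇒ T₂ = 634×(2.06)^0.400 = 846 K; V₂ = 28.4 L.

28.4 L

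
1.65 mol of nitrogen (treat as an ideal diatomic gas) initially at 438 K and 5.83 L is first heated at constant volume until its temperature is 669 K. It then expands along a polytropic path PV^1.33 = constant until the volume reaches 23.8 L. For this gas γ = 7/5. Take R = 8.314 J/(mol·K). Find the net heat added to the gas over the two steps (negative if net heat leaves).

9730 J

P₁ = nRT₁/V₁ = 1.65×8.314×438/5.83 = 1030 kPa.
Step 1 — Isochoric: V stays 5.83 L; P/T = const ⇒ T₂ = 669 K, P₂ = 1570 kPa.
W = 0 (no volume change).
ΔU = nCvΔT = 1.65×20.8×(669−438) = 7920 J.
Q = ΔU = 7920 J.
State after step 1: P = 1570 kPa, V = 5.83 L, T = 669 K.
Step 2 — Polytropic n=1.33: T₂ = T₁(V₁/V₂)^(n−1) = 669×(0.245)^0.33 = 421 K; P₂ = P₁(V₁/V₂)^n = 242 kPa.
W = (P₁V₁−P₂V₂)/(n−1) = (1570×5.83−242×23.8)/0.33 = 10300 J.
ΔU = nCvΔT = 1.65×20.8×(421−669) = -8520 J.
Q = ΔU + W = 1810 J.
Net over both steps: W = 10300 J, Q = 9730 J, ΔU = -598 J.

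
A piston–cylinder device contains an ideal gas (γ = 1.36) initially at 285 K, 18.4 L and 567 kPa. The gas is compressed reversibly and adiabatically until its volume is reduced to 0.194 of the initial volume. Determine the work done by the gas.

n = P₁V₁/(RT₁) = 567×18.4/(8.314×285) = 4.40 mol.
Adiabatic: TV^(γ−1) = const ⇒ T₂ = 285×(5.15)^0.360 = 514 K; PV^γ = const ⇒ P₂ = 5270 kPa.
ΔU = nCvΔT = 4.40×23.1×(514−285) = 23300 J.
Q = 0 for an adiabatic process, so W = −ΔU = -23300 J.

-23300 J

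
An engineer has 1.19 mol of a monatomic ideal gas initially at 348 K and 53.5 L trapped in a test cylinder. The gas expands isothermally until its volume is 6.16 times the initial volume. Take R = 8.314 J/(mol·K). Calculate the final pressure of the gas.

10.4 kPa

P₁ = nRT₁/V₁ = 1.19×8.314×348/53.5 = 64.4 kPa.
Isothermal: T stays 348 K; PV = const ⇒ V₂ = 330 L, P₂ = 10.4 kPa.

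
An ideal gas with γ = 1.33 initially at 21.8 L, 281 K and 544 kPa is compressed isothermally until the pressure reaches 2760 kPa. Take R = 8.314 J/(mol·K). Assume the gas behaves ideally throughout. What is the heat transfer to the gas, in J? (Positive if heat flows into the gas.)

-19300 J

n = P₁V₁/(RT₁) = 544×21.8/(8.314×281) = 5.08 mol.
Isothermal: T stays 281 K; PV = const ⇒ V₂ = 4.30 L, P₂ = 2760 kPa.
ΔU = 0 (ideal gas, T constant).
W = nRT ln(V₂/V₁) = 5.08×8.314×281×ln(0.197) = -19300 J.
Q = ΔU + W = -19300 J.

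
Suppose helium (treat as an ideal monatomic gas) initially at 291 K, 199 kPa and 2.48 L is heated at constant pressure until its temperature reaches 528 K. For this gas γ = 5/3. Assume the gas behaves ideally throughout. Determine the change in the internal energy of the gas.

603 J

n = P₁V₁/(RT₁) = 199×2.48/(8.314×291) = 0.204 mol.
Isobaric: P stays 199 kPa; V/T = const ⇒ T₂ = 528 K, V₂ = 4.50 L.
For an ideal gas ΔU = nCvΔT with Cv = (3/2)R = 12.5 J/(mol·K).
ΔU = 0.204×12.5×(528−291) = 603 J.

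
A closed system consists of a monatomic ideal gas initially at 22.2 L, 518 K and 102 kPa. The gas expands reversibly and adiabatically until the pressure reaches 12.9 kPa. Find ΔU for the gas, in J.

-1910 J

n = P₁V₁/(RT₁) = 102×22.2/(8.314×518) = 0.526 mol.
Adiabatic: T₂/T₁ = (P₂/P₁)^((γ−1)/γ) ⇒ T₂ = 518×(0.126)^0.400 = 227 K; V₂ = 76.8 L.
For an ideal gas ΔU = nCvΔT with Cv = (3/2)R = 12.5 J/(mol·K).
ΔU = 0.526×12.5×(227−518) = -1910 J.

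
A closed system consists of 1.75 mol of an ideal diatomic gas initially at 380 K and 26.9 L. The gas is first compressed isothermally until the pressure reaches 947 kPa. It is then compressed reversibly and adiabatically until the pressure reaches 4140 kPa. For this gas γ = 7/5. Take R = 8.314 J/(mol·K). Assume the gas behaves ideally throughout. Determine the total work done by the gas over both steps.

-15700 J

P₁ = nRT₁/V₁ = 1.75×8.314×380/26.9 = 206 kPa.
Step 1 — Isothermal: T stays 380 K; PV = const ⇒ V₂ = 5.84 L, P₂ = 947 kPa.
ΔU = 0 (ideal gas, T constant).
W = nRT ln(V₂/V₁) = 1.75×8.314×380×ln(0.217) = -8450 J.
Q = ΔU + W = -8450 J.
State after step 1: P = 947 kPa, V = 5.84 L, T = 380 K.
Step 2 — Adiabatic: T₂/T₁ = (P₂/P₁)^((γ−1)/γ) ⇒ T₂ = 380×(4.37)^0.286 = 579 K; V₂ = 2.04 L.
ΔU = nCvΔT = 1.75×20.8×(579−380) = 7250 J.
Q = 0 for an adiabatic process, so W = −ΔU = -7250 J.
Net over both steps: W = -15700 J, Q = -8450 J, ΔU = 7250 J.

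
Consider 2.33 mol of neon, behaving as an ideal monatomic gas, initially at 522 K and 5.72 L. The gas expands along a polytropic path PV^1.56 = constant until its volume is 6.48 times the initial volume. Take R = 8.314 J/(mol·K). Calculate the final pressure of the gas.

P₁ = nRT₁/V₁ = 2.33×8.314×522/5.72 = 1770 kPa.
Polytropic n=1.56: T₂ = T₁(V₁/V₂)^(n−1) = 522×(0.154)^0.56 = 183 K; P₂ = P₁(V₁/V₂)^n = 95.8 kPa.

95.8 kPa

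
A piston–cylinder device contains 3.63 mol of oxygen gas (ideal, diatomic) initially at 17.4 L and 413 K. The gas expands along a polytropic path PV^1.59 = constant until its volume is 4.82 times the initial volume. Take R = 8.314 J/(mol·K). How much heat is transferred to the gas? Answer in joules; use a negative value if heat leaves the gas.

-6070 J

P₁ = nRT₁/V₁ = 3.63×8.314×413/17.4 = 716 kPa.
Polytropic n=1.59: T₂ = T₁(V₁/V₂)^(n−1) = 413×(0.207)^0.59 = 163 K; P₂ = P₁(V₁/V₂)^n = 58.8 kPa.
W = (P₁V₁−P₂V₂)/(n−1) = (716×17.4−58.8×83.9)/0.59 = 12800 J.
ΔU = nCvΔT = 3.63×20.8×(163−413) = -18800 J.
Q = ΔU + W = -6070 J.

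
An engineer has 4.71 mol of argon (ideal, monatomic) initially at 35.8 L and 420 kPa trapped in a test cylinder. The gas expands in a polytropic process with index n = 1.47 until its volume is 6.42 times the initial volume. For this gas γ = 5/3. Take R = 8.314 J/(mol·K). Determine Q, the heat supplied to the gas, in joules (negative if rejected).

5500 J

T₁ = P₁V₁/(nR) = 420×35.8/(4.71×8.314) = 384 K.
Polytropic n=1.47: T₂ = T₁(V₁/V₂)^(n−1) = 384×(0.156)^0.47 = 160 K; P₂ = P₁(V₁/V₂)^n = 27.3 kPa.
W = (P₁V₁−P₂V₂)/(n−1) = (420×35.8−27.3×230)/0.47 = 18600 J.
ΔU = nCvΔT = 4.71×12.5×(160−384) = -13100 J.
Q = ΔU + W = 5500 J.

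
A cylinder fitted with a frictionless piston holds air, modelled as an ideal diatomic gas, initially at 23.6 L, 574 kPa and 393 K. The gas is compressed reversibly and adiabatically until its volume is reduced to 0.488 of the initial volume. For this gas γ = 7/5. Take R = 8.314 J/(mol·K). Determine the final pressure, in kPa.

Adiabatic: TV^(γ−1) = const ⇒ T₂ = 393×(2.05)^0.400 = 524 K; PV^γ = const ⇒ P₂ = 1570 kPa.

1570 kPa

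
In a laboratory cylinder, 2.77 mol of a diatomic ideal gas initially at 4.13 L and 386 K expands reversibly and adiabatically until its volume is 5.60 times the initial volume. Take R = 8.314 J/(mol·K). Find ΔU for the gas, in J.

-11100 J

P₁ = nRT₁/V₁ = 2.77×8.314×386/4.13 = 2150 kPa.
Adiabatic: TV^(γ−1) = const ⇒ T₂ = 386×(0.179)^0.400 = 194 K; PV^γ = const ⇒ P₂ = 193 kPa.
For an ideal gas ΔU = nCvΔT with Cv = (5/2)R = 20.8 J/(mol·K).
ΔU = 2.77×20.8×(194−386) = -11100 J.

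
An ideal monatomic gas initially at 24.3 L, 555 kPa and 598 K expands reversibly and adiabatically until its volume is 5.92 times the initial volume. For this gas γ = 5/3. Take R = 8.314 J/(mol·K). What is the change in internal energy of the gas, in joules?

n = P₁V₁/(RT₁) = 555×24.3/(8.314×598) = 2.71 mol.
Adiabatic: TV^(γ−1) = const ⇒ T₂ = 598×(0.169)^0.667 = 183 K; PV^γ = const ⇒ P₂ = 28.6 kPa.
For an ideal gas ΔU = nCvΔT with Cv = (3/2)R = 12.5 J/(mol·K).
ΔU = 2.71×12.5×(183−598) = -14000 J.

-14000 J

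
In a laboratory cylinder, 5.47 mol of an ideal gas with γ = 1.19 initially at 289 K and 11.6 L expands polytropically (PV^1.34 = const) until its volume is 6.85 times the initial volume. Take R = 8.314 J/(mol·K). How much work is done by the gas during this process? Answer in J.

18600 J

P₁ = nRT₁/V₁ = 5.47×8.314×289/11.6 = 1130 kPa.
Polytropic n=1.34: T₂ = T₁(V₁/V₂)^(n−1) = 289×(0.146)^0.34 = 150 K; P₂ = P₁(V₁/V₂)^n = 86.0 kPa.
W = (P₁V₁−P₂V₂)/(n−1) = (1130×11.6−86.0×79.5)/0.34 = 18600 J.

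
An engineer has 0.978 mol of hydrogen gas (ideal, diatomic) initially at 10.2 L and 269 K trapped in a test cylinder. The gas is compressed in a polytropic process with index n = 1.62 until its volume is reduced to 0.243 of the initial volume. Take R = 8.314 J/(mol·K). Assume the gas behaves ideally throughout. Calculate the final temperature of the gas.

647 K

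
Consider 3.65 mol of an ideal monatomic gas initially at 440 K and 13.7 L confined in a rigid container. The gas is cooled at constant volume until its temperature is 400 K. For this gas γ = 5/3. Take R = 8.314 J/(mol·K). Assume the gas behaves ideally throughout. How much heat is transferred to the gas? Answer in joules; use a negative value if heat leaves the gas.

-1820 J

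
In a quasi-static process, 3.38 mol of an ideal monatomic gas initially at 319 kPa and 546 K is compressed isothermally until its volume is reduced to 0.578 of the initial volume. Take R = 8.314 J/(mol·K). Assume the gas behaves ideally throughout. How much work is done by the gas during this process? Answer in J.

V₁ = nRT₁/P₁ = 3.38×8.314×546/319 = 48.1 L.
Isothermal: T stays 546 K; PV = const ⇒ V₂ = 27.8 L, P₂ = 552 kPa.
W = nRT ln(V₂/V₁) = 3.38×8.314×546×ln(0.578) = -8410 J.

-8410 J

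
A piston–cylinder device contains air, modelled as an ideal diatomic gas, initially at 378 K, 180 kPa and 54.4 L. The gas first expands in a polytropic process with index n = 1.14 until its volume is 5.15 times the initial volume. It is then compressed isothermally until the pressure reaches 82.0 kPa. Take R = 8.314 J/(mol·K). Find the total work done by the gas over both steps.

5920 J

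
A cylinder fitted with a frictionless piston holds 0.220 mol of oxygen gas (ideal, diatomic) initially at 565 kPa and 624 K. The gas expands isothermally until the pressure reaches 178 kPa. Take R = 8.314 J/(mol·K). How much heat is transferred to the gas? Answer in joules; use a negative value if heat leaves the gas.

V₁ = nRT₁/P₁ = 0.220×8.314×624/565 = 2.02 L.
Isothermal: T stays 624 K; PV = const ⇒ V₂ = 6.41 L, P₂ = 178 kPa.
ΔU = 0 (ideal gas, T constant).
W = nRT ln(V₂/V₁) = 0.220×8.314×624×ln(3.17) = 1320 J.
Q = ΔU + W = 1320 J.

1320 J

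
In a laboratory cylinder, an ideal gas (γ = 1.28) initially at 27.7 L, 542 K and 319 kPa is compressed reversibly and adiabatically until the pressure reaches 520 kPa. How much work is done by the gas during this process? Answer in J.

-3560 J

n = P₁V₁/(RT₁) = 319×27.7/(8.314×542) = 1.96 mol.
Adiabatic: T₂/T₁ = (P₂/P₁)^((γ−1)/γ) ⇒ T₂ = 542×(1.63)^0.219 = 603 K; V₂ = 18.9 L.
ΔU = nCvΔT = 1.96×29.7×(603−542) = 3560 J.
Q = 0 for an adiabatic process, so W = −ΔU = -3560 J.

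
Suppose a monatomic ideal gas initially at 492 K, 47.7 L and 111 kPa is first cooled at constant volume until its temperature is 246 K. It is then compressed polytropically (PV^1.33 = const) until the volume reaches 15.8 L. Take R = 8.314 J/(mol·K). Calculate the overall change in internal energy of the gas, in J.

-2220 J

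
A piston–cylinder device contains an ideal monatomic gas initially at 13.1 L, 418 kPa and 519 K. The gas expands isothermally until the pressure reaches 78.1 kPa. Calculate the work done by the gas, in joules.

n = P₁V₁/(RT₁) = 418×13.1/(8.314×519) = 1.27 mol.
Isothermal: T stays 519 K; PV = const ⇒ V₂ = 70.1 L, P₂ = 78.1 kPa.
W = nRT ln(V₂/V₁) = 1.27×8.314×519×ln(5.35) = 9190 J.

9190 J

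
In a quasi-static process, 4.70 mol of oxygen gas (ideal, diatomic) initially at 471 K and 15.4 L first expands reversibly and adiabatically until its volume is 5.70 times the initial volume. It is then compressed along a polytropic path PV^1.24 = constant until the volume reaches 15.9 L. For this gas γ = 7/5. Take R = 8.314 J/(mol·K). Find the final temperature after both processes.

354 K

P₁ = nRT₁/V₁ = 4.70×8.314×471/15.4 = 1200 kPa.
Step 1 — Adiabatic: TV^(γ−1) = const ⇒ T₂ = 471×(0.175)^0.400 = 235 K; PV^γ = const ⇒ P₂ = 105 kPa.
ΔU = nCvΔT = 4.70×20.8×(235−471) = -23100 J.
Q = 0 for an adiabatic process, so W = −ΔU = 23100 J.
State after step 1: P = 105 kPa, V = 87.8 L, T = 235 K.
Step 2 — Polytropic n=1.24: T₂ = T₁(V₁/V₂)^(n−1) = 235×(5.52)^0.24 = 354 K; P₂ = P₁(V₁/V₂)^n = 869 kPa.
W = (P₁V₁−P₂V₂)/(n−1) = (105×87.8−869×15.9)/0.24 = -19400 J.
ΔU = nCvΔT = 4.70×20.8×(354−235) = 11600 J.
Q = ΔU + W = -7750 J.
Net over both steps: W = 3700 J, Q = -7750 J, ΔU = -11400 J.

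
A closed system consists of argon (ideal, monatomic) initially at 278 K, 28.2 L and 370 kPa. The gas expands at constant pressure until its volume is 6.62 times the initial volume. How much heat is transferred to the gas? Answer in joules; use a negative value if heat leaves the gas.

n = P₁V₁/(RT₁) = 370×28.2/(8.314×278) = 4.51 mol.
Isobaric: P stays 370 kPa; V/T = const ⇒ T₂ = 1840 K, V₂ = 187 L.
W = PΔV = 370×(187−28.2) kPa·L = 58600 J.
ΔU = nCvΔT = 4.51×12.5×(1840−278) = 88000 J.
Q = ΔU + W = nCpΔT = 147000 J.

147000 J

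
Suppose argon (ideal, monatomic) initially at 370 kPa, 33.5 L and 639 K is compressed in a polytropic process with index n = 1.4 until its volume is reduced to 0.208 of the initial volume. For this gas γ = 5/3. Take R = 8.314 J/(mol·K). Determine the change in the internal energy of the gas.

16300 J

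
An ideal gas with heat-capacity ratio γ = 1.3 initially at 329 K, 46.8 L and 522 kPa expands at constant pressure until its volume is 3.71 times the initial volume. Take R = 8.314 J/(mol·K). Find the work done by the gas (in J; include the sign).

66200 J

n = P₁V₁/(RT₁) = 522×46.8/(8.314×329) = 8.93 mol.
Isobaric: P stays 522 kPa; V/T = const ⇒ T₂ = 1220 K, V₂ = 174 L.
W = PΔV = 522×(174−46.8) kPa·L = 66200 J.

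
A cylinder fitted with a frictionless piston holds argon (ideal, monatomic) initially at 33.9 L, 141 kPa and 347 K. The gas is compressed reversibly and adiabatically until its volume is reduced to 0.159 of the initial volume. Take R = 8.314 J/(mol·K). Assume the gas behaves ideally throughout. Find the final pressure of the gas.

Adiabatic: TV^(γ−1) = const ⇒ T₂ = 347×(6.29)^0.667 = 1180 K; PV^γ = const ⇒ P₂ = 3020 kPa.

3020 kPa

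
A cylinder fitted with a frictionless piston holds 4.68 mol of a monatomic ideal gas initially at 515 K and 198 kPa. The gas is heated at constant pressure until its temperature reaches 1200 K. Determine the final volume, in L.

236 L

V₁ = nRT₁/P₁ = 4.68×8.314×515/198 = 101 L.
Isobaric: P stays 198 kPa; V/T = const ⇒ T₂ = 1200 K, V₂ = 236 L.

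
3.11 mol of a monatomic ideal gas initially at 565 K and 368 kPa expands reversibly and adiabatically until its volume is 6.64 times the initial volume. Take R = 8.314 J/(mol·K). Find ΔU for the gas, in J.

V₁ = nRT₁/P₁ = 3.11×8.314×565/368 = 39.7 L.
Adiabatic: TV^(γ−1) = const ⇒ T₂ = 565×(0.151)^0.667 = 160 K; PV^γ = const ⇒ P₂ = 15.7 kPa.
For an ideal gas ΔU = nCvΔT with Cv = (3/2)R = 12.5 J/(mol·K).
ΔU = 3.11×12.5×(160−565) = -15700 J.

-15700 J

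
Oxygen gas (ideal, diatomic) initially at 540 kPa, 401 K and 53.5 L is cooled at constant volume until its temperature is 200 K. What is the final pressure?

269 kPa

Isochoric: V stays 53.5 L; P/T = const ⇒ T₂ = 200 K, P₂ = 269 kPa.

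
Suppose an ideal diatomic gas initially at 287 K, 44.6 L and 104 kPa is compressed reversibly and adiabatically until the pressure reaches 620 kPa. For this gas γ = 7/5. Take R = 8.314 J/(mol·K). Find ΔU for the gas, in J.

7720 J

n = P₁V₁/(RT₁) = 104×44.6/(8.314×287) = 1.94 mol.
Adiabatic: T₂/T₁ = (P₂/P₁)^((γ−1)/γ) ⇒ T₂ = 287×(5.96)^0.286 = 478 K; V₂ = 12.5 L.
For an ideal gas ΔU = nCvΔT with Cv = (5/2)R = 20.8 J/(mol·K).
ΔU = 1.94×20.8×(478−287) = 7720 J.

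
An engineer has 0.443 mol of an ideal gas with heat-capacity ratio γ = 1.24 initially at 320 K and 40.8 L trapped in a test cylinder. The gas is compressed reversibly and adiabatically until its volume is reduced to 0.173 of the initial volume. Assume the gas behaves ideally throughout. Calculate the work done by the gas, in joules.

-2570 J

P₁ = nRT₁/V₁ = 0.443×8.314×320/40.8 = 28.9 kPa.
Adiabatic: TV^(γ−1) = const ⇒ T₂ = 320×(5.78)^0.240 = 488 K; PV^γ = const ⇒ P₂ = 254 kPa.
ΔU = nCvΔT = 0.443×34.6×(488−320) = 2570 J.
Q = 0 for an adiabatic process, so W = −ΔU = -2570 J.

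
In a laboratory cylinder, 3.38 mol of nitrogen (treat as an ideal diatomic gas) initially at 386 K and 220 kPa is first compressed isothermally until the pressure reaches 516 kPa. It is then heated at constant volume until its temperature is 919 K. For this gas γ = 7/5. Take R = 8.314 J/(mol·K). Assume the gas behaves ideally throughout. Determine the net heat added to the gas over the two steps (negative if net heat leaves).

28200 J

V₁ = nRT₁/P₁ = 3.38×8.314×386/220 = 49.3 L.
Step 1 — Isothermal: T stays 386 K; PV = const ⇒ V₂ = 21.0 L, P₂ = 516 kPa.
ΔU = 0 (ideal gas, T constant).
W = nRT ln(V₂/V₁) = 3.38×8.314×386×ln(0.426) = -9250 J.
Q = ΔU + W = -9250 J.
State after step 1: P = 516 kPa, V = 21.0 L, T = 386 K.
Step 2 — Isochoric: V stays 21.0 L; P/T = const ⇒ T₂ = 919 K, P₂ = 1230 kPa.
W = 0 (no volume change).
ΔU = nCvΔT = 3.38×20.8×(919−386) = 37400 J.
Q = ΔU = 37400 J.
Net over both steps: W = -9250 J, Q = 28200 J, ΔU = 37400 J.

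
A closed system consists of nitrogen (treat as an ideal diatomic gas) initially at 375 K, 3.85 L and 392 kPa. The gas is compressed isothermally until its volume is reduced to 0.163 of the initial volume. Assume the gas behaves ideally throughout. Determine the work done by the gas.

n = P₁V₁/(RT₁) = 392×3.85/(8.314×375) = 0.484 mol.
Isothermal: T stays 375 K; PV = const ⇒ V₂ = 0.628 L, P₂ = 2400 kPa.
W = nRT ln(V₂/V₁) = 0.484×8.314×375×ln(0.163) = -2740 J.

-2740 J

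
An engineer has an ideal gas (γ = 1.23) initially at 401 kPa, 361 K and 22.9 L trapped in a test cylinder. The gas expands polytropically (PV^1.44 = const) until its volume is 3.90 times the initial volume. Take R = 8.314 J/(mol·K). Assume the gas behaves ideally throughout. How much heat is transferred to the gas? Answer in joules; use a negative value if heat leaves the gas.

-8590 J

n = P₁V₁/(RT₁) = 401×22.9/(8.314×361) = 3.06 mol.
Polytropic n=1.44: T₂ = T₁(V₁/V₂)^(n−1) = 361×(0.256)^0.44 = 198 K; P₂ = P₁(V₁/V₂)^n = 56.5 kPa.
W = (P₁V₁−P₂V₂)/(n−1) = (401×22.9−56.5×89.3)/0.44 = 9400 J.
ΔU = nCvΔT = 3.06×36.1×(198−361) = -18000 J.
Q = ΔU + W = -8590 J.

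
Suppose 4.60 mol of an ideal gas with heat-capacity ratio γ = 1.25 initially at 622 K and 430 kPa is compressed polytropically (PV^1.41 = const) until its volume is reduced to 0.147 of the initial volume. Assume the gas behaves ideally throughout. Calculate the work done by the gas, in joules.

V₁ = nRT₁/P₁ = 4.60×8.314×622/430 = 55.3 L.
Polytropic n=1.41: T₂ = T₁(V₁/V₂)^(n−1) = 622×(6.80)^0.41 = 1370 K; P₂ = P₁(V₁/V₂)^n = 6420 kPa.
W = (P₁V₁−P₂V₂)/(n−1) = (430×55.3−6420×8.13)/0.41 = -69300 J.

-69300 J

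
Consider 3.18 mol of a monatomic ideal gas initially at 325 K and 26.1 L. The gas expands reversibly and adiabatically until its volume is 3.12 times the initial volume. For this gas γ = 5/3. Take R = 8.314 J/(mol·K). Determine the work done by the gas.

6850 J

P₁ = nRT₁/V₁ = 3.18×8.314×325/26.1 = 329 kPa.
Adiabatic: TV^(γ−1) = const ⇒ T₂ = 325×(0.321)^0.667 = 152 K; PV^γ = const ⇒ P₂ = 49.4 kPa.
ΔU = nCvΔT = 3.18×12.5×(152−325) = -6850 J.
Q = 0 for an adiabatic process, so W = −ΔU = 6850 J.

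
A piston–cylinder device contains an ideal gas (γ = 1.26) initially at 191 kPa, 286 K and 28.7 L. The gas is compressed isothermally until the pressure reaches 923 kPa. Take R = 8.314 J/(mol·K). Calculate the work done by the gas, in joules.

n = P₁V₁/(RT₁) = 191×28.7/(8.314×286) = 2.31 mol.
Isothermal: T stays 286 K; PV = const ⇒ V₂ = 5.94 L, P₂ = 923 kPa.
W = nRT ln(V₂/V₁) = 2.31×8.314×286×ln(0.207) = -8640 J.

-8640 J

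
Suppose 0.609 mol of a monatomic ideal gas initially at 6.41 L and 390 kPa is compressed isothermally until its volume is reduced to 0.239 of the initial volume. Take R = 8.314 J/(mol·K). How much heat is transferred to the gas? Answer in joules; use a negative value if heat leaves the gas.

T₁ = P₁V₁/(nR) = 390×6.41/(0.609×8.314) = 494 K.
Isothermal: T stays 494 K; PV = const ⇒ V₂ = 1.53 L, P₂ = 1630 kPa.
ΔU = 0 (ideal gas, T constant).
W = nRT ln(V₂/V₁) = 0.609×8.314×494×ln(0.239) = -3580 J.
Q = ΔU + W = -3580 J.

-3580 J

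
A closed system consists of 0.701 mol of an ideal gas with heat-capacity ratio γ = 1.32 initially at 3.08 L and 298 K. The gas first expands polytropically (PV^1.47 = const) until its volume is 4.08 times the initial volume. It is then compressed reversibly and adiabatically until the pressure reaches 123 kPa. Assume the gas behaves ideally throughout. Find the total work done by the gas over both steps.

P₁ = nRT₁/V₁ = 0.701×8.314×298/3.08 = 564 kPa.
Step 1 — Polytropic n=1.47: T₂ = T₁(V₁/V₂)^(n−1) = 298×(0.245)^0.47 = 154 K; P₂ = P₁(V₁/V₂)^n = 71.4 kPa.
W = (P₁V₁−P₂V₂)/(n−1) = (564×3.08−71.4×12.6)/0.47 = 1790 J.
ΔU = nCvΔT = 0.701×26.0×(154−298) = -2620 J.
Q = ΔU + W = -838 J.
State after step 1: P = 71.4 kPa, V = 12.6 L, T = 154 K.
Step 2 — Adiabatic: T₂/T₁ = (P₂/P₁)^((γ−1)/γ) ⇒ T₂ = 154×(1.72)^0.242 = 176 K; V₂ = 8.32 L.
ΔU = nCvΔT = 0.701×26.0×(176−154) = 395 J.
Q = 0 for an adiabatic process, so W = −ΔU = -395 J.
Net over both steps: W = 1390 J, Q = -838 J, ΔU = -2230 J.

1390 J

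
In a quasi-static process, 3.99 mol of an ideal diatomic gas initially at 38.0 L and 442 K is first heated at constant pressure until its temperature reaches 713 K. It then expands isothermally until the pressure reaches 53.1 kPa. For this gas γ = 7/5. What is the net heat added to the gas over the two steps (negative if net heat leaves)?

P₁ = nRT₁/V₁ = 3.99×8.314×442/38.0 = 386 kPa.
Step 1 — Isobaric: P stays 386 kPa; V/T = const ⇒ T₂ = 713 K, V₂ = 61.3 L.
W = PΔV = 386×(61.3−38.0) kPa·L = 8990 J.
ΔU = nCvΔT = 3.99×20.8×(713−442) = 22500 J.
Q = ΔU + W = nCpΔT = 31500 J.
State after step 1: P = 386 kPa, V = 61.3 L, T = 713 K.
Step 2 — Isothermal: T stays 713 K; PV = const ⇒ V₂ = 445 L, P₂ = 53.1 kPa.
ΔU = 0 (ideal gas, T constant).
W = nRT ln(V₂/V₁) = 3.99×8.314×713×ln(7.27) = 46900 J.
Q = ΔU + W = 46900 J.
Net over both steps: W = 55900 J, Q = 78400 J, ΔU = 22500 J.

78400 J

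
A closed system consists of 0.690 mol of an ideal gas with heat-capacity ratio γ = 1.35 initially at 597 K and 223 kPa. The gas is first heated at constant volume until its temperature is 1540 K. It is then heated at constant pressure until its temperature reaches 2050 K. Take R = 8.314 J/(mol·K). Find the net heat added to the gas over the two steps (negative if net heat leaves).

V₁ = nRT₁/P₁ = 0.690×8.314×597/223 = 15.4 L.
Step 1 — Isochoric: V stays 15.4 L; P/T = const ⇒ T₂ = 1540 K, P₂ = 575 kPa.
W = 0 (no volume change).
ΔU = nCvΔT = 0.690×23.8×(1540−597) = 15500 J.
Q = ΔU = 15500 J.
State after step 1: P = 575 kPa, V = 15.4 L, T = 1540 K.
Step 2 — Isobaric: P stays 575 kPa; V/T = const ⇒ T₂ = 2050 K, V₂ = 20.4 L.
W = PΔV = 575×(20.4−15.4) kPa·L = 2930 J.
ΔU = nCvΔT = 0.690×23.8×(2050−1540) = 8360 J.
Q = ΔU + W = nCpΔT = 11300 J.
Net over both steps: W = 2930 J, Q = 26700 J, ΔU = 23800 J.

26700 J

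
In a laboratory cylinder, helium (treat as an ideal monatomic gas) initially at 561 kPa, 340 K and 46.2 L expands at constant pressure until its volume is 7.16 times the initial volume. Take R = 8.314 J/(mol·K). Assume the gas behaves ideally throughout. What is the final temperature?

Isobaric: P stays 561 kPa; V/T = const ⇒ T₂ = 2430 K, V₂ = 331 L.

2430 K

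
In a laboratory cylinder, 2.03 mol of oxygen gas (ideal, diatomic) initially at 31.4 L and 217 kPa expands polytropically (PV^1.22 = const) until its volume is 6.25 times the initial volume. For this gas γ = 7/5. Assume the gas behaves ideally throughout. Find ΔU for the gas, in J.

-5650 J

T₁ = P₁V₁/(nR) = 217×31.4/(2.03×8.314) = 404 K.
Polytropic n=1.22: T₂ = T₁(V₁/V₂)^(n−1) = 404×(0.160)^0.22 = 270 K; P₂ = P₁(V₁/V₂)^n = 23.2 kPa.
For an ideal gas ΔU = nCvΔT with Cv = (5/2)R = 20.8 J/(mol·K).
ΔU = 2.03×20.8×(270−404) = -5650 J.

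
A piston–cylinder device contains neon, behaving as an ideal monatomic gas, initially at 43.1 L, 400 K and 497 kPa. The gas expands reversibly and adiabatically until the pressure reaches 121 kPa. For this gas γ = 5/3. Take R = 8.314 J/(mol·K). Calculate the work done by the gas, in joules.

13900 J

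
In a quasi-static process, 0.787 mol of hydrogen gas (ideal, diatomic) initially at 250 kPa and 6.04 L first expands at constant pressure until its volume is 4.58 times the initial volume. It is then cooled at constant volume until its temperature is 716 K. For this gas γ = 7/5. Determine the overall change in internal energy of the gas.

T₁ = P₁V₁/(nR) = 250×6.04/(0.787×8.314) = 231 K.
Step 1 — Isobaric: P stays 250 kPa; V/T = const ⇒ T₂ = 1060 K, V₂ = 27.7 L.
W = PΔV = 250×(27.7−6.04) kPa·L = 5410 J.
ΔU = nCvΔT = 0.787×20.8×(1060−231) = 13500 J.
Q = ΔU + W = nCpΔT = 18900 J.
State after step 1: P = 250 kPa, V = 27.7 L, T = 1060 K.
Step 2 — Isochoric: V stays 27.7 L; P/T = const ⇒ T₂ = 716 K, P₂ = 169 kPa.
W = 0 (no volume change).
ΔU = nCvΔT = 0.787×20.8×(716−1060) = -5580 J.
Q = ΔU = -5580 J.
Net over both steps: W = 5410 J, Q = 13300 J, ΔU = 7940 J.

7940 J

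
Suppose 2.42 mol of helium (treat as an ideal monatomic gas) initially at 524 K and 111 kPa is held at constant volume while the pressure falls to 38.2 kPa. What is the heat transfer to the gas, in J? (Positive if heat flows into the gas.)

-10400 J

V₁ = nRT₁/P₁ = 2.42×8.314×524/111 = 95.0 L.
Isochoric: V stays 95.0 L; P/T = const ⇒ T₂ = 180 K, P₂ = 38.2 kPa.
W = 0 (no volume change).
ΔU = nCvΔT = 2.42×12.5×(180−524) = -10400 J.
Q = ΔU = -10400 J.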